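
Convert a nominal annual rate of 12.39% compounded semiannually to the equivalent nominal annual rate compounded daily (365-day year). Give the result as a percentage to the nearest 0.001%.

EAR = (1 + 0.1239/2)^2 − 1 = 0.127738.
Solve (1 + r/365)^365 = 1.127738: r/365 = 1.127738^(1/365) − 1 = 0.000329, so r = 0.120233 = 12.023%.

12.023%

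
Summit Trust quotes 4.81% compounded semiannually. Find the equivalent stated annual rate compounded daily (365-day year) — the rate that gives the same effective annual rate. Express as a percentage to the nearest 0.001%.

EAR = (1 + 0.0481/2)^2 − 1 = 0.048678.
Solve (1 + r/365)^365 = 1.048678: r/365 = 1.048678^(1/365) − 1 = 0.000130, so r = 0.047534 = 4.753%.

4.753%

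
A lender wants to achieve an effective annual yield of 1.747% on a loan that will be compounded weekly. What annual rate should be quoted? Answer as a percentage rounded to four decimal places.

(1 + r/52)^52 − 1 = 0.01747, so 1 + r/52 = 1.01747^(1/52).
r/52 = 0.000333, so r = 0.017322 = 1.7322%.

1.7322%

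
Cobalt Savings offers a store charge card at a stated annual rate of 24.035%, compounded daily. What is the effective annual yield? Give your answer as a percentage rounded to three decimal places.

27.159%

EAR = (1 + 0.24035/365)^365 − 1.
= 1.271594 − 1 = 27.159%.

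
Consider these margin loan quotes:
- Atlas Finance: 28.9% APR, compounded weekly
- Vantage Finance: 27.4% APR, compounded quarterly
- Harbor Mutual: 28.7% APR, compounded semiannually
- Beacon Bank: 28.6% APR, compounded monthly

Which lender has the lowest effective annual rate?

Vantage Finance

Atlas Finance: (1 + 0.289/52)^52 − 1 = 33.402%
Vantage Finance: (1 + 0.274/4)^4 − 1 = 30.346%
Harbor Mutual: (1 + 0.287/2)^2 − 1 = 30.759%
Beacon Bank: (1 + 0.286/12)^12 − 1 = 32.663%
The lowest effective annual rate is Vantage Finance at 30.346%.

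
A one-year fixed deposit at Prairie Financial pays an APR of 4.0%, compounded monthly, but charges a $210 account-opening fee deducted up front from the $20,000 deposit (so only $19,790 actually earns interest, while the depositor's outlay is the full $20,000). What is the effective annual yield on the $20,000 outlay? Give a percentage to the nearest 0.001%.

Value after one year: 19,790 × (1 + 0.040/12)^12 = 19,790 × 1.040742 = $20,596.28.
Effective yield on the $20,000 outlay: 20,596.28 / 20,000 − 1 = 0.029814 = 2.981%.

2.981%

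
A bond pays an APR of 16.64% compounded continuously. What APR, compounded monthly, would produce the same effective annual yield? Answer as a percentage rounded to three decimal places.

EAR under continuous compounding: e^0.1664 − 1 = 0.181045.
Solve (1 + r/12)^12 = 1.181045: r/12 = 1.181045^(1/12) − 1 = 0.013963, so r = 0.167559 = 16.756%.

16.756%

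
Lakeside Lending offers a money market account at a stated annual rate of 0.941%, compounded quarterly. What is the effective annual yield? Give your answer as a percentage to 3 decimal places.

0.944%

EAR = (1 + 0.00941/4)^4 − 1.
= (1 + 0.002352)^4 − 1 = 1.009443 − 1 = 0.944%.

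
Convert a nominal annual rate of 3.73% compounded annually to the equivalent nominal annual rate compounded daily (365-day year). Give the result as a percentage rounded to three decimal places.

3.662%

Compounded annually, EAR = nominal = 0.037300.
Solve (1 + r/365)^365 = 1.037300: r/365 = 1.037300^(1/365) − 1 = 0.000100, so r = 0.036623 = 3.662%.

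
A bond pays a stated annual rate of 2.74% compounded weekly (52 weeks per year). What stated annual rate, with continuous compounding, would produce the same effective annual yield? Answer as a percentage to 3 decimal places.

2.739%

EAR = (1 + 0.0274/52)^52 − 1 = 0.027771.
Equivalent continuous rate: r = ln(1 + 0.027771) = 0.027393 = 2.739%.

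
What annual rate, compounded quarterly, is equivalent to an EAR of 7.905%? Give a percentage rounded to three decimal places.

(1 + r/4)^4 − 1 = 0.07905, so 1 + r/4 = 1.07905^(1/4).
r/4 = 0.019202, so r = 0.076809 = 7.681%.

7.681%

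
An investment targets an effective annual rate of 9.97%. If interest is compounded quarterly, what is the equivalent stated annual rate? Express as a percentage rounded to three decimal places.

9.618%

(1 + r/4)^4 − 1 = 0.0997, so 1 + r/4 = 1.0997^(1/4).
r/4 = 0.024044, so r = 0.096175 = 9.618%.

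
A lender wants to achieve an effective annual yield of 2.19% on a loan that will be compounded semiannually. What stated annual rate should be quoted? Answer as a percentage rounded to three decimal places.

(1 + r/2)^2 − 1 = 0.0219, so 1 + r/2 = 1.0219^(1/2).
r/2 = 0.010891, so r = 0.021781 = 2.178%.

2.178%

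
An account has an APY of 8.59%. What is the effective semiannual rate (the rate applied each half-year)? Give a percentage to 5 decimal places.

The per-half-year rate i satisfies (1 + i)^2 = 1 + 0.0859.
i = 1.0859^(1/2) − 1 = 0.0420653 = 4.20653%.

4.20653%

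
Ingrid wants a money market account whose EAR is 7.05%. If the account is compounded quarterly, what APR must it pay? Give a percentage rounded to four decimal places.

(1 + r/4)^4 − 1 = 0.0705, so 1 + r/4 = 1.0705^(1/4).
r/4 = 0.017177, so r = 0.068709 = 6.8709%.

6.8709%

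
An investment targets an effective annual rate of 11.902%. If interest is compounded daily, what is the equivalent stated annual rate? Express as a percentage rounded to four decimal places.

(1 + r/365)^365 − 1 = 0.11902, so 1 + r/365 = 1.11902^(1/365).
r/365 = 0.000308, so r = 0.112471 = 11.2471%.

11.2471%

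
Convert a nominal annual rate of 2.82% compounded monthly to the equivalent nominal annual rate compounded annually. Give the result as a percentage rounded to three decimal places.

EAR = (1 + 0.0282/12)^12 − 1 = 0.028567.
Compounded annually, the equivalent nominal rate is the EAR itself: 2.857%.

2.857%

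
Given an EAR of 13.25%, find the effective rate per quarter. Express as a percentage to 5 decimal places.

3.15958%

The per-quarter rate i satisfies (1 + i)^4 = 1 + 0.1325.
i = 1.1325^(1/4) − 1 = 0.0315958 = 3.15958%.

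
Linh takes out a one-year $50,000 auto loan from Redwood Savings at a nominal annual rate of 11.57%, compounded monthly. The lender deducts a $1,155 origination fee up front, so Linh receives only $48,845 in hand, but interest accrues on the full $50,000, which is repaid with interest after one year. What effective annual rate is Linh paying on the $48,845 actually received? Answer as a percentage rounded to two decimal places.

14.86%

Amount owed after one year: 50,000 × (1 + 0.1157/12)^12 = 50,000 × 1.122037 = $56,101.85.
Effective rate on net proceeds: 56,101.85 / 48,845 − 1 = 0.148569 = 14.86%.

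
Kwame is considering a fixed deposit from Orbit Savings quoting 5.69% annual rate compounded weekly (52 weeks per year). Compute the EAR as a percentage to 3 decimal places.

EAR = (1 + 0.0569/52)^52 − 1.
= (1 + 0.001094)^52 − 1 = 1.058517 − 1 = 5.852%.

5.852%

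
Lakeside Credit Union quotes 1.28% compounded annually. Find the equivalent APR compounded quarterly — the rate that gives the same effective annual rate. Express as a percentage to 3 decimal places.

Compounded annually, EAR = nominal = 0.012800.
Solve (1 + r/4)^4 = 1.012800: r/4 = 1.012800^(1/4) − 1 = 0.003185, so r = 0.012739 = 1.274%.

1.274%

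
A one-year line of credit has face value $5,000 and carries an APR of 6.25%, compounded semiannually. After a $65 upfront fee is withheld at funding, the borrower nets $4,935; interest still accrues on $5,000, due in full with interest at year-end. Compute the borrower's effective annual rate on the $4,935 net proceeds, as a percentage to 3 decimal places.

Amount owed after one year: 5,000 × (1 + 0.0625/2)^2 = 5,000 × 1.063477 = $5,317.38.
Effective rate on net proceeds: 5,317.38 / 4,935 − 1 = 0.077484 = 7.748%.

7.748%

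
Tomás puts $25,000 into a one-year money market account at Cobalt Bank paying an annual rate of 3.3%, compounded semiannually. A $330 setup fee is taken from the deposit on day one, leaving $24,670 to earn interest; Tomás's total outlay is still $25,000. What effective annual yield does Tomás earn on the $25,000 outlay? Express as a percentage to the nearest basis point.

Value after one year: 24,670 × (1 + 0.033/2)^2 = 24,670 × 1.033272 = $25,490.83.
Effective yield on the $25,000 outlay: 25,490.83 / 25,000 − 1 = 0.019633 = 1.96%.

1.96%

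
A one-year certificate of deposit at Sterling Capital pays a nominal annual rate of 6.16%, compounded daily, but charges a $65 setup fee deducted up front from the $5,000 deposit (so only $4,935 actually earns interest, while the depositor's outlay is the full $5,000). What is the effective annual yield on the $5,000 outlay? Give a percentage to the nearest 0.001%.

4.971%

Value after one year: 4,935 × (1 + 0.0616/365)^365 = 4,935 × 1.063531 = $5,248.53.
Effective yield on the $5,000 outlay: 5,248.53 / 5,000 − 1 = 0.049705 = 4.971%.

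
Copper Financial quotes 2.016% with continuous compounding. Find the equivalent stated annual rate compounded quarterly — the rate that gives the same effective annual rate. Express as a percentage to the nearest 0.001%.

2.021%

EAR under continuous compounding: e^0.02016 − 1 = 0.020365.
Solve (1 + r/4)^4 = 1.020365: r/4 = 1.020365^(1/4) − 1 = 0.005053, so r = 0.020211 = 2.021%.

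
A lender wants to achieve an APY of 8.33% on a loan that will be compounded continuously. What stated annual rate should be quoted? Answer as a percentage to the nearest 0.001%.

Continuous: nominal r satisfies e^r − 1 = 0.0833.
r = ln(1 + 0.0833) = ln(1.0833) = 0.080012 = 8.001%.

8.001%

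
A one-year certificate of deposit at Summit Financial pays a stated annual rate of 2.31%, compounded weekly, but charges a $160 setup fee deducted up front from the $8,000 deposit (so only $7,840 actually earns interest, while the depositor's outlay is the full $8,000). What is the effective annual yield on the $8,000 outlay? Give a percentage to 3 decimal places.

0.290%

Value after one year: 7,840 × (1 + 0.0231/52)^52 = 7,840 × 1.023364 = $8,023.17.
Effective yield on the $8,000 outlay: 8,023.17 / 8,000 − 1 = 0.002896 = 0.290%.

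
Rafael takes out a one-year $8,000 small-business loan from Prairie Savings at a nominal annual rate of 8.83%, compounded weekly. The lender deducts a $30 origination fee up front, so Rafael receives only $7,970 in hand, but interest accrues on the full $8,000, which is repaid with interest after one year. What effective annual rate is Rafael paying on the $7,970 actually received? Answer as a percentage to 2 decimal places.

Amount owed after one year: 8,000 × (1 + 0.0883/52)^52 = 8,000 × 1.092234 = $8,737.87.
Effective rate on net proceeds: 8,737.87 / 7,970 − 1 = 0.096345 = 9.63%.

9.63%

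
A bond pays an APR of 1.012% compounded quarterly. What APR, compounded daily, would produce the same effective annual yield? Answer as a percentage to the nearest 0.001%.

EAR = (1 + 0.01012/4)^4 − 1 = 0.010158.
Solve (1 + r/365)^365 = 1.010158: r/365 = 1.010158^(1/365) − 1 = 0.000028, so r = 0.010107 = 1.011%.

1.011%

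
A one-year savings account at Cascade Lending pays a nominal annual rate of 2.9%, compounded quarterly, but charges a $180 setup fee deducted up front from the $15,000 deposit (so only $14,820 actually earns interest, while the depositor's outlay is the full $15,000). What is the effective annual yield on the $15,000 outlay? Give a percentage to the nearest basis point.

Value after one year: 14,820 × (1 + 0.029/4)^4 = 14,820 × 1.029317 = $15,254.48.
Effective yield on the $15,000 outlay: 15,254.48 / 15,000 − 1 = 0.016965 = 1.70%.

1.70%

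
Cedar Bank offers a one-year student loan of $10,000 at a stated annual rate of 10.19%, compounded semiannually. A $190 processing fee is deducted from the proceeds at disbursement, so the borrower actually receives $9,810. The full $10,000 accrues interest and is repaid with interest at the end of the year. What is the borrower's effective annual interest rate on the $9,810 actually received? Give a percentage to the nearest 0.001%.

Amount owed after one year: 10,000 × (1 + 0.1019/2)^2 = 10,000 × 1.104496 = $11,044.96.
Effective rate on net proceeds: 11,044.96 / 9,810 − 1 = 0.125888 = 12.589%.

12.589%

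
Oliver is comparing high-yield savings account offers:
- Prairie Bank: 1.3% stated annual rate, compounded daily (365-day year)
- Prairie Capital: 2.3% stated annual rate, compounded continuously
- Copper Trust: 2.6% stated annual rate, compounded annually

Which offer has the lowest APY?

Prairie Bank

Prairie Bank: (1 + 0.013/365)^365 − 1 = 1.308%
Prairie Capital: e^0.023 − 1 = 2.327%
Copper Trust: compounded annually, EAR = 2.600%
The lowest effective annual rate is Prairie Bank at 1.308%.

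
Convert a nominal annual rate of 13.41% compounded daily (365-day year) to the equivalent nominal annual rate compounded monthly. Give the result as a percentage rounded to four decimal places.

13.4827%

EAR = (1 + 0.1341/365)^365 − 1 = 0.143479.
Solve (1 + r/12)^12 = 1.143479: r/12 = 1.143479^(1/12) − 1 = 0.011236, so r = 0.134827 = 13.4827%.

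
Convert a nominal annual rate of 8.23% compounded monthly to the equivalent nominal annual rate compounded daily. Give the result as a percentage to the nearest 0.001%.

8.203%

EAR = (1 + 0.0823/12)^12 − 1 = 0.085477.
Solve (1 + r/365)^365 = 1.085477: r/365 = 1.085477^(1/365) − 1 = 0.000225, so r = 0.082028 = 8.203%.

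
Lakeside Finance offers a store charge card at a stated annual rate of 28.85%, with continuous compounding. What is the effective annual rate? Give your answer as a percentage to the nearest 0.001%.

33.442%

With continuous compounding, EAR = e^0.2885 − 1.
e^0.2885 = 1.334424, so EAR = 0.334424 = 33.442%.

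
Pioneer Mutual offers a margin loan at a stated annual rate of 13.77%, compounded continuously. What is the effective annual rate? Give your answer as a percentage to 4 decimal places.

With continuous compounding, EAR = e^0.1377 − 1.
e^0.1377 = 1.147631, so EAR = 0.147631 = 14.7631%.

14.7631%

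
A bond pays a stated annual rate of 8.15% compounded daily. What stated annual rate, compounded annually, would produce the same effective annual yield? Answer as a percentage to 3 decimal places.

8.490%

EAR = (1 + 0.0815/365)^365 − 1 = 0.084903.
Compounded annually, the equivalent nominal rate is the EAR itself: 8.490%.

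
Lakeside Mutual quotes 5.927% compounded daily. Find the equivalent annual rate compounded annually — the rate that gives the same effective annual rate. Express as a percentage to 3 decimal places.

EAR = (1 + 0.05927/365)^365 − 1 = 0.061057.
Compounded annually, the equivalent nominal rate is the EAR itself: 6.106%.

6.106%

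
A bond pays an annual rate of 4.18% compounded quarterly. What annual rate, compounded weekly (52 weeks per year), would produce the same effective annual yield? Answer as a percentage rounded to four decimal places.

4.1600%

EAR = (1 + 0.0418/4)^4 − 1 = 0.042460.
Solve (1 + r/52)^52 = 1.042460: r/52 = 1.042460^(1/52) − 1 = 0.000800, so r = 0.041600 = 4.1600%.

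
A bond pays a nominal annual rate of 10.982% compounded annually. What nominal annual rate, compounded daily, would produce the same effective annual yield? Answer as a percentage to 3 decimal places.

10.421%

Compounded annually, EAR = nominal = 0.109820.
Solve (1 + r/365)^365 = 1.109820: r/365 = 1.109820^(1/365) − 1 = 0.000286, so r = 0.104213 = 10.421%.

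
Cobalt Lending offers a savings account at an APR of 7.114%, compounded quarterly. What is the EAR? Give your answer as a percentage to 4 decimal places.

7.3060%

EAR = (1 + 0.07114/4)^4 − 1.
= 1.073060 − 1 = 7.3060%.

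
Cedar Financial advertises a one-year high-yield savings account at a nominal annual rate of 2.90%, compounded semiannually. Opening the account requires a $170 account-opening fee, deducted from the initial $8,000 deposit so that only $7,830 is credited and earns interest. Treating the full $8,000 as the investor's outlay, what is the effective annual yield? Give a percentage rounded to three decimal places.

Value after one year: 7,830 × (1 + 0.0290/2)^2 = 7,830 × 1.029210 = $8,058.72.
Effective yield on the $8,000 outlay: 8,058.72 / 8,000 − 1 = 0.007340 = 0.734%.

0.734%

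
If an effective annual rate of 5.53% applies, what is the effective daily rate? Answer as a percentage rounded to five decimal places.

The per-day rate i satisfies (1 + i)^365 = 1 + 0.0553.
i = 1.0553^(1/365) − 1 = 0.0001475 = 0.01475%.

0.01475%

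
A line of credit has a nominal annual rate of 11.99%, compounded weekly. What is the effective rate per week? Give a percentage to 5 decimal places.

0.23058%

With a nominal annual rate compounded weekly, the periodic rate is the nominal rate divided by 52.
i = 0.1199 / 52 = 0.0023058 = 0.23058%.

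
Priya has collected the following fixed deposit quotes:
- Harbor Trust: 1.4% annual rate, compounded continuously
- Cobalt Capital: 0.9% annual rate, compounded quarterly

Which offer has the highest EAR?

Harbor Trust

Harbor Trust: e^0.014 − 1 = 1.410%
Cobalt Capital: (1 + 0.009/4)^4 − 1 = 0.903%
The highest effective annual rate is Harbor Trust at 1.410%.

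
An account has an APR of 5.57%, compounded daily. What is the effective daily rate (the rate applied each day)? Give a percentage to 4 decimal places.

0.0153%

With a nominal annual rate compounded daily, the periodic rate is the nominal rate divided by 365.
i = 0.0557 / 365 = 0.0001526 = 0.0153%.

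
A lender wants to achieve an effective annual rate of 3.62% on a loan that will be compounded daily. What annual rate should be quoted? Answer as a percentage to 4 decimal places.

3.5562%

(1 + r/365)^365 − 1 = 0.0362, so 1 + r/365 = 1.0362^(1/365).
r/365 = 0.000097, so r = 0.035562 = 3.5562%.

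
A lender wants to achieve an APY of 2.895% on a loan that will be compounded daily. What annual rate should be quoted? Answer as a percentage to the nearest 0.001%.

2.854%

(1 + r/365)^365 − 1 = 0.02895, so 1 + r/365 = 1.02895^(1/365).
r/365 = 0.000078, so r = 0.028540 = 2.854%.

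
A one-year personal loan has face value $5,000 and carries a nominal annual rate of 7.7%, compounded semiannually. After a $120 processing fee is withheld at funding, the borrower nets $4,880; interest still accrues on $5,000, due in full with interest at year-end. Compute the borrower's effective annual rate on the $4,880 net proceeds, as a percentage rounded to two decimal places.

10.50%

Amount owed after one year: 5,000 × (1 + 0.077/2)^2 = 5,000 × 1.078482 = $5,392.41.
Effective rate on net proceeds: 5,392.41 / 4,880 − 1 = 0.105002 = 10.50%.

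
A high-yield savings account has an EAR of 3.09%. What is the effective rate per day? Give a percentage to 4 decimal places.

0.0083%

The per-day rate i satisfies (1 + i)^365 = 1 + 0.0309.
i = 1.0309^(1/365) − 1 = 0.0000834 = 0.0083%.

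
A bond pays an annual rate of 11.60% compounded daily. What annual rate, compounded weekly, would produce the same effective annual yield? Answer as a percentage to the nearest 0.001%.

EAR = (1 + 0.1160/365)^365 − 1 = 0.122975.
Solve (1 + r/52)^52 = 1.122975: r/52 = 1.122975^(1/52) − 1 = 0.002233, so r = 0.116111 = 11.611%.

11.611%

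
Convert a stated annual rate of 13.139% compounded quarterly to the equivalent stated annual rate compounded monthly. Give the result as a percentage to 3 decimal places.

12.998%

EAR = (1 + 0.13139/4)^4 − 1 = 0.138007.
Solve (1 + r/12)^12 = 1.138007: r/12 = 1.138007^(1/12) − 1 = 0.010831, so r = 0.129977 = 12.998%.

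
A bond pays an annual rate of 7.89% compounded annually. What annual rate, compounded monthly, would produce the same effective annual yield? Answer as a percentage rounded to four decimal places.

7.6183%

Compounded annually, EAR = nominal = 0.078900.
Solve (1 + r/12)^12 = 1.078900: r/12 = 1.078900^(1/12) − 1 = 0.006349, so r = 0.076183 = 7.6183%.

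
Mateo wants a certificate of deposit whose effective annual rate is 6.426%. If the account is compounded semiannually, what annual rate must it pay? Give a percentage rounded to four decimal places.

(1 + r/2)^2 − 1 = 0.06426, so 1 + r/2 = 1.06426^(1/2).
r/2 = 0.031630, so r = 0.063260 = 6.3260%.

6.3260%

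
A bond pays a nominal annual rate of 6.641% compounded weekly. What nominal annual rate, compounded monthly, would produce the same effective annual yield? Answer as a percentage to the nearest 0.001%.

6.655%

EAR = (1 + 0.06641/52)^52 − 1 = 0.068620.
Solve (1 + r/12)^12 = 1.068620: r/12 = 1.068620^(1/12) − 1 = 0.005546, so r = 0.066551 = 6.655%.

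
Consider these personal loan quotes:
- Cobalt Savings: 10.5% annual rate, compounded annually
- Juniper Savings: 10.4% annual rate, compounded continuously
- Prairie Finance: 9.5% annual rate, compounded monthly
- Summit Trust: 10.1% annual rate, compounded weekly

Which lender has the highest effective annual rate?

Cobalt Savings: compounded annually, EAR = 10.500%
Juniper Savings: e^0.104 − 1 = 10.960%
Prairie Finance: (1 + 0.095/12)^12 − 1 = 9.925%
Summit Trust: (1 + 0.101/52)^52 − 1 = 10.617%
The highest effective annual rate is Juniper Savings at 10.960%.

Juniper Savings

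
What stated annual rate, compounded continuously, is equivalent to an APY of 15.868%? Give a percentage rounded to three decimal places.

14.728%

Continuous: nominal r satisfies e^r − 1 = 0.15868.
r = ln(1 + 0.15868) = ln(1.15868) = 0.147281 = 14.728%.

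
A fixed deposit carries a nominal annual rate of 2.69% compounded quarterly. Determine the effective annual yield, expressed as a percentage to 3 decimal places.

2.717%

EAR = (1 + 0.0269/4)^4 − 1.
= 1.027173 − 1 = 2.717%.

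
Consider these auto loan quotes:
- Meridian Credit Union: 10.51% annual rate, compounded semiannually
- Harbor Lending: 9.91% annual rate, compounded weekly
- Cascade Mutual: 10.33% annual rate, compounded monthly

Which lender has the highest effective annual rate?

Cascade Mutual

Meridian Credit Union: (1 + 0.1051/2)^2 − 1 = 10.786%
Harbor Lending: (1 + 0.0991/52)^52 − 1 = 10.407%
Cascade Mutual: (1 + 0.1033/12)^12 − 1 = 10.833%
The highest effective annual rate is Cascade Mutual at 10.833%.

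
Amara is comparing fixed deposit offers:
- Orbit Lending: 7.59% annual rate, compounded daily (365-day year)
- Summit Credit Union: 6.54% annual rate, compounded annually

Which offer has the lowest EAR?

Summit Credit Union

Orbit Lending: (1 + 0.0759/365)^365 − 1 = 7.885%
Summit Credit Union: compounded annually, EAR = 6.540%
The lowest effective annual rate is Summit Credit Union at 6.540%.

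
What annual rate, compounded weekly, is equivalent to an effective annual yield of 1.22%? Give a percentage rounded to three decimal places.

(1 + r/52)^52 − 1 = 0.0122, so 1 + r/52 = 1.0122^(1/52).
r/52 = 0.000233, so r = 0.012128 = 1.213%.

1.213%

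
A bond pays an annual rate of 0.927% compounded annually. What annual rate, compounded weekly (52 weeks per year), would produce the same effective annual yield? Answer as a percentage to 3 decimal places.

0.923%

Compounded annually, EAR = nominal = 0.009270.
Solve (1 + r/52)^52 = 1.009270: r/52 = 1.009270^(1/52) − 1 = 0.000177, so r = 0.009228 = 0.923%.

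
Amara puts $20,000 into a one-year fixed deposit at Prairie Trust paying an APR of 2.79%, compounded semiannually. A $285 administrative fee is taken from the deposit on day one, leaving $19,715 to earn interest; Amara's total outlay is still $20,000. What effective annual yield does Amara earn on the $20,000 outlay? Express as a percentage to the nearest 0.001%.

1.344%

Value after one year: 19,715 × (1 + 0.0279/2)^2 = 19,715 × 1.028095 = $20,268.89.
Effective yield on the $20,000 outlay: 20,268.89 / 20,000 − 1 = 0.013444 = 1.344%.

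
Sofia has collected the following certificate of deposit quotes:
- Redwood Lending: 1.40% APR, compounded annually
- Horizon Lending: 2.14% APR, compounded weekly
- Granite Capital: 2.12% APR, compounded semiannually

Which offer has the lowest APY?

Redwood Lending: compounded annually, EAR = 1.400%
Horizon Lending: (1 + 0.0214/52)^52 − 1 = 2.163%
Granite Capital: (1 + 0.0212/2)^2 − 1 = 2.131%
The lowest effective annual rate is Redwood Lending at 1.400%.

Redwood Lending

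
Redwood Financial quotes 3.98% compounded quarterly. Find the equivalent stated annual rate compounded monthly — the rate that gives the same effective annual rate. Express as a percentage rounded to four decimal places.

3.9669%

EAR = (1 + 0.0398/4)^4 − 1 = 0.040398.
Solve (1 + r/12)^12 = 1.040398: r/12 = 1.040398^(1/12) − 1 = 0.003306, so r = 0.039669 = 3.9669%.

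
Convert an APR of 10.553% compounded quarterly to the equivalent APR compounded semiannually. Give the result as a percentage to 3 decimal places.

EAR = (1 + 0.10553/4)^4 − 1 = 0.109780.
Solve (1 + r/2)^2 = 1.109780: r/2 = 1.109780^(1/2) − 1 = 0.053461, so r = 0.106922 = 10.692%.

10.692%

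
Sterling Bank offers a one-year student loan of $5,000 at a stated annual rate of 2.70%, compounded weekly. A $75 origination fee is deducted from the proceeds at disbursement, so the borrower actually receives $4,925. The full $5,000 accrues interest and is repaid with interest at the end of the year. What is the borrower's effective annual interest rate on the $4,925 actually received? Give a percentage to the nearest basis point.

Amount owed after one year: 5,000 × (1 + 0.0270/52)^52 = 5,000 × 1.027361 = $5,136.80.
Effective rate on net proceeds: 5,136.80 / 4,925 − 1 = 0.043006 = 4.30%.

4.30%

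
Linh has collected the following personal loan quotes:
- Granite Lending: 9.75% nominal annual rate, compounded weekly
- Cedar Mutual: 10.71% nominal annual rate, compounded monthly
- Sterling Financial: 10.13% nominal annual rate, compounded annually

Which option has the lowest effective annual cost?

Sterling Financial

Granite Lending: (1 + 0.0975/52)^52 − 1 = 10.231%
Cedar Mutual: (1 + 0.1071/12)^12 − 1 = 11.252%
Sterling Financial: compounded annually, EAR = 10.130%
The lowest effective annual rate is Sterling Financial at 10.130%.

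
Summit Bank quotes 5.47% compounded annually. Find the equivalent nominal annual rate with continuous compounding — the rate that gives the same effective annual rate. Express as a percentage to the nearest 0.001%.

5.326%

Compounded annually, EAR = nominal = 0.054700.
Equivalent continuous rate: r = ln(1 + 0.054700) = 0.053256 = 5.326%.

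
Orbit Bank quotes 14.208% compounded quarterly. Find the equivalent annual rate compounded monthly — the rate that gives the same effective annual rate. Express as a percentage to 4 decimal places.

EAR = (1 + 0.14208/4)^4 − 1 = 0.149831.
Solve (1 + r/12)^12 = 1.149831: r/12 = 1.149831^(1/12) − 1 = 0.011703, so r = 0.140430 = 14.0430%.

14.0430%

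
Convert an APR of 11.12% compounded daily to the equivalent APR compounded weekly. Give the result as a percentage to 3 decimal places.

11.130%

EAR = (1 + 0.1112/365)^365 − 1 = 0.117599.
Solve (1 + r/52)^52 = 1.117599: r/52 = 1.117599^(1/52) − 1 = 0.002140, so r = 0.111302 = 11.130%.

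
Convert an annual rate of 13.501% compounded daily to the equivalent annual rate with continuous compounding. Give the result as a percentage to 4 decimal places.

EAR = (1 + 0.13501/365)^365 − 1 = 0.144520.
Equivalent continuous rate: r = ln(1 + 0.144520) = 0.134985 = 13.4985%.

13.4985%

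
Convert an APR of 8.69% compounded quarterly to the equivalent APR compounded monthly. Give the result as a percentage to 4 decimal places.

8.6278%

EAR = (1 + 0.0869/4)^4 − 1 = 0.089773.
Solve (1 + r/12)^12 = 1.089773: r/12 = 1.089773^(1/12) − 1 = 0.007190, so r = 0.086278 = 8.6278%.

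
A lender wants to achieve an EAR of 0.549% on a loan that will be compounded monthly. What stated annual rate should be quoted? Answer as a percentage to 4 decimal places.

(1 + r/12)^12 − 1 = 0.00549, so 1 + r/12 = 1.00549^(1/12).
r/12 = 0.000456, so r = 0.005476 = 0.5476%.

0.5476%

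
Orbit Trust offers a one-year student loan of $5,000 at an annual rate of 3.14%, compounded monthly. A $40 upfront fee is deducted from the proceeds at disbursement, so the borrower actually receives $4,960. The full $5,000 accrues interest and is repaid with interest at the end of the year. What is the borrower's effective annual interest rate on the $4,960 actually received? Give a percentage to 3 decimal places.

4.018%

Amount owed after one year: 5,000 × (1 + 0.0314/12)^12 = 5,000 × 1.031856 = $5,159.28.
Effective rate on net proceeds: 5,159.28 / 4,960 − 1 = 0.040177 = 4.018%.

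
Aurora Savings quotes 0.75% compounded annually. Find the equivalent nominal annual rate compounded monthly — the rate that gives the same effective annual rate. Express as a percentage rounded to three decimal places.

Compounded annually, EAR = nominal = 0.007500.
Solve (1 + r/12)^12 = 1.007500: r/12 = 1.007500^(1/12) − 1 = 0.000623, so r = 0.007474 = 0.747%.

0.747%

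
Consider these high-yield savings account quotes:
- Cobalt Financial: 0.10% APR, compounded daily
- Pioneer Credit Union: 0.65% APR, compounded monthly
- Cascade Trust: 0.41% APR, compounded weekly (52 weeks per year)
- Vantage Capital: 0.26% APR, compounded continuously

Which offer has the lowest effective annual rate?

Cobalt Financial: (1 + 0.0010/365)^365 − 1 = 0.100%
Pioneer Credit Union: (1 + 0.0065/12)^12 − 1 = 0.652%
Cascade Trust: (1 + 0.0041/52)^52 − 1 = 0.411%
Vantage Capital: e^0.0026 − 1 = 0.260%
The lowest effective annual rate is Cobalt Financial at 0.100%.

Cobalt Financial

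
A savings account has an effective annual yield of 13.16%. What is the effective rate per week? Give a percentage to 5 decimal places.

The per-week rate i satisfies (1 + i)^52 = 1 + 0.1316.
i = 1.1316^(1/52) − 1 = 0.0023804 = 0.23804%.

0.23804%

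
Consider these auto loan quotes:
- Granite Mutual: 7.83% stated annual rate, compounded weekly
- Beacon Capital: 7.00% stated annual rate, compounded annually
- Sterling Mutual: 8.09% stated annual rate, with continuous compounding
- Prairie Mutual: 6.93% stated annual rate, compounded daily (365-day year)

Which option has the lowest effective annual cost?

Granite Mutual: (1 + 0.0783/52)^52 − 1 = 8.138%
Beacon Capital: compounded annually, EAR = 7.000%
Sterling Mutual: e^0.0809 − 1 = 8.426%
Prairie Mutual: (1 + 0.0693/365)^365 − 1 = 7.175%
The lowest effective annual rate is Beacon Capital at 7.000%.

Beacon Capital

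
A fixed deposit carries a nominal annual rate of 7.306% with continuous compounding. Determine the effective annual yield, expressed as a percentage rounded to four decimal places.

7.5795%

With continuous compounding, EAR = e^0.07306 − 1.
e^0.07306 = 1.075795, so EAR = 0.075795 = 7.5795%.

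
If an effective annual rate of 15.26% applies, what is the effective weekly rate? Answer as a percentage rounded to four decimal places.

0.2735%

The per-week rate i satisfies (1 + i)^52 = 1 + 0.1526.
i = 1.1526^(1/52) − 1 = 0.0027349 = 0.2735%.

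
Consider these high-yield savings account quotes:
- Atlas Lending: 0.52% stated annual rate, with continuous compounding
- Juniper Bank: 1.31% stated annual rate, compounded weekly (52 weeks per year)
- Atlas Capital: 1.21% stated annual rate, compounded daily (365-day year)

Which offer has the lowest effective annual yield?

Atlas Lending: e^0.0052 − 1 = 0.521%
Juniper Bank: (1 + 0.0131/52)^52 − 1 = 1.318%
Atlas Capital: (1 + 0.0121/365)^365 − 1 = 1.217%
The lowest effective annual rate is Atlas Lending at 0.521%.

Atlas Lending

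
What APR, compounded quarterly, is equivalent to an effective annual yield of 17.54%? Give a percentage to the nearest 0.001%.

16.492%

(1 + r/4)^4 − 1 = 0.1754, so 1 + r/4 = 1.1754^(1/4).
r/4 = 0.041229, so r = 0.164918 = 16.492%.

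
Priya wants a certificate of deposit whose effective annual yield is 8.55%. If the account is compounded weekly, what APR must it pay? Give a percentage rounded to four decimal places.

(1 + r/52)^52 − 1 = 0.0855, so 1 + r/52 = 1.0855^(1/52).
r/52 = 0.001579, so r = 0.082105 = 8.2105%.

8.2105%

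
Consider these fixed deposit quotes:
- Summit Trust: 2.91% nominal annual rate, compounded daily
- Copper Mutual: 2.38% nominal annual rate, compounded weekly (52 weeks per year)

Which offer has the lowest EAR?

Summit Trust: (1 + 0.0291/365)^365 − 1 = 2.953%
Copper Mutual: (1 + 0.0238/52)^52 − 1 = 2.408%
The lowest effective annual rate is Copper Mutual at 2.408%.

Copper Mutual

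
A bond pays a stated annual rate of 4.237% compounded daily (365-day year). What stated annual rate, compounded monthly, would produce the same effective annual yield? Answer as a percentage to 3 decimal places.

EAR = (1 + 0.04237/365)^365 − 1 = 0.043278.
Solve (1 + r/12)^12 = 1.043278: r/12 = 1.043278^(1/12) − 1 = 0.003537, so r = 0.042442 = 4.244%.

4.244%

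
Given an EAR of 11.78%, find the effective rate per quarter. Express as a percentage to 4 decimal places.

The per-quarter rate i satisfies (1 + i)^4 = 1 + 0.1178.
i = 1.1178^(1/4) − 1 = 0.0282318 = 2.8232%.

2.8232%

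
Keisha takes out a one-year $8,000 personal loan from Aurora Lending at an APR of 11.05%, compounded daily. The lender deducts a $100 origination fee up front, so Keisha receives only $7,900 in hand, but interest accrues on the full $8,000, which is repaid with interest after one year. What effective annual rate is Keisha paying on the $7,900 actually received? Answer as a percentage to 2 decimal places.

Amount owed after one year: 8,000 × (1 + 0.1105/365)^365 = 8,000 × 1.116818 = $8,934.54.
Effective rate on net proceeds: 8,934.54 / 7,900 − 1 = 0.130955 = 13.10%.

13.10%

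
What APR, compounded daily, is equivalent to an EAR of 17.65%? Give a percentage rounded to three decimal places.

16.258%

(1 + r/365)^365 − 1 = 0.1765, so 1 + r/365 = 1.1765^(1/365).
r/365 = 0.000445, so r = 0.162580 = 16.258%.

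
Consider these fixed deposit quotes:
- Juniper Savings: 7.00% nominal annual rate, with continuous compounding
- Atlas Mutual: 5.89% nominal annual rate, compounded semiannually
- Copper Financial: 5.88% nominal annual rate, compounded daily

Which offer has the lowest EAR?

Juniper Savings: e^0.0700 − 1 = 7.251%
Atlas Mutual: (1 + 0.0589/2)^2 − 1 = 5.977%
Copper Financial: (1 + 0.0588/365)^365 − 1 = 6.056%
The lowest effective annual rate is Atlas Mutual at 5.977%.

Atlas Mutual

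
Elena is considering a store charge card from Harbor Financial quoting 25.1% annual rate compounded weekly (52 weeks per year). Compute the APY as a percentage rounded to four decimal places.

EAR = (1 + 0.251/52)^52 − 1.
= 1.284534 − 1 = 28.4534%.

28.4534%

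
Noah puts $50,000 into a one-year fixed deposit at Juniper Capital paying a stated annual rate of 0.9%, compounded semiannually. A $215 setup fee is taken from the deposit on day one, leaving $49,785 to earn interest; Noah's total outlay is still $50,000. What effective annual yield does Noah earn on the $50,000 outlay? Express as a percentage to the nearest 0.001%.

Value after one year: 49,785 × (1 + 0.009/2)^2 = 49,785 × 1.009020 = $50,234.07.
Effective yield on the $50,000 outlay: 50,234.07 / 50,000 − 1 = 0.004681 = 0.468%.

0.468%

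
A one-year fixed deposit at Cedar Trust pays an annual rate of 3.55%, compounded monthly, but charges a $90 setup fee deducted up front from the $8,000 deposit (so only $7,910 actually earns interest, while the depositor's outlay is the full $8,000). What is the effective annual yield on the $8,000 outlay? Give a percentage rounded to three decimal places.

2.443%

Value after one year: 7,910 × (1 + 0.0355/12)^12 = 7,910 × 1.036083 = $8,195.42.
Effective yield on the $8,000 outlay: 8,195.42 / 8,000 − 1 = 0.024427 = 2.443%.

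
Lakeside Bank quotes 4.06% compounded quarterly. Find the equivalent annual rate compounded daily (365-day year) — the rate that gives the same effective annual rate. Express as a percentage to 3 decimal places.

EAR = (1 + 0.0406/4)^4 − 1 = 0.041222.
Solve (1 + r/365)^365 = 1.041222: r/365 = 1.041222^(1/365) − 1 = 0.000111, so r = 0.040398 = 4.040%.

4.040%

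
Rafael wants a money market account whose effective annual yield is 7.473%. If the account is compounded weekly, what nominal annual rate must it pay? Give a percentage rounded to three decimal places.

7.212%

(1 + r/52)^52 − 1 = 0.07473, so 1 + r/52 = 1.07473^(1/52).
r/52 = 0.001387, so r = 0.072119 = 7.212%.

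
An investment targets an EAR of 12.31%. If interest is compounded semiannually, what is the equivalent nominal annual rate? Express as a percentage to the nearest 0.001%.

(1 + r/2)^2 − 1 = 0.1231, so 1 + r/2 = 1.1231^(1/2).
r/2 = 0.059764, so r = 0.119528 = 11.953%.

11.953%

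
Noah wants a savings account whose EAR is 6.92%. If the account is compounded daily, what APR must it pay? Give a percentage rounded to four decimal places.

6.6917%

(1 + r/365)^365 − 1 = 0.0692, so 1 + r/365 = 1.0692^(1/365).
r/365 = 0.000183, so r = 0.066917 = 6.6917%.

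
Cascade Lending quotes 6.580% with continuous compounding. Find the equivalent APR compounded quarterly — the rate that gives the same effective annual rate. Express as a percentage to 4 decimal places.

6.6344%

EAR under continuous compounding: e^0.06580 − 1 = 0.068013.
Solve (1 + r/4)^4 = 1.068013: r/4 = 1.068013^(1/4) − 1 = 0.016586, so r = 0.066344 = 6.6344%.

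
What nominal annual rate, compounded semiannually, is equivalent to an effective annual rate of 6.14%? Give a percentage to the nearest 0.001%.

6.049%

(1 + r/2)^2 − 1 = 0.0614, so 1 + r/2 = 1.0614^(1/2).
r/2 = 0.030243, so r = 0.060485 = 6.049%.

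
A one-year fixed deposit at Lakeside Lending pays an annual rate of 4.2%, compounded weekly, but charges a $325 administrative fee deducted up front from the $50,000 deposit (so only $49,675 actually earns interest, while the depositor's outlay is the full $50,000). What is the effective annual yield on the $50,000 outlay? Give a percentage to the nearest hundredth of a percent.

3.61%

Value after one year: 49,675 × (1 + 0.042/52)^52 = 49,675 × 1.042877 = $51,804.91.
Effective yield on the $50,000 outlay: 51,804.91 / 50,000 − 1 = 0.036098 = 3.61%.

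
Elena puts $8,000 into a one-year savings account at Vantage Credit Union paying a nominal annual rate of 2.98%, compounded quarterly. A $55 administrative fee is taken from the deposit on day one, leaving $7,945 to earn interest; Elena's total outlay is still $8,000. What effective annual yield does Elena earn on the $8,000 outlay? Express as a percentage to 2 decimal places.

2.31%

Value after one year: 7,945 × (1 + 0.0298/4)^4 = 7,945 × 1.030135 = $8,184.42.
Effective yield on the $8,000 outlay: 8,184.42 / 8,000 − 1 = 0.023052 = 2.31%.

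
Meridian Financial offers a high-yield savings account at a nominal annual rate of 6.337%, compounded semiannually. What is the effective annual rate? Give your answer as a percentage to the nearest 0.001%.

EAR = (1 + 0.06337/2)^2 − 1.
= (1 + 0.031685)^2 − 1 = 1.064374 − 1 = 6.437%.

6.437%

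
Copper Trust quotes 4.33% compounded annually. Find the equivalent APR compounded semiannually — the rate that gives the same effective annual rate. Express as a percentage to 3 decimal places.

4.284%

Compounded annually, EAR = nominal = 0.043300.
Solve (1 + r/2)^2 = 1.043300: r/2 = 1.043300^(1/2) − 1 = 0.021421, so r = 0.042841 = 4.284%.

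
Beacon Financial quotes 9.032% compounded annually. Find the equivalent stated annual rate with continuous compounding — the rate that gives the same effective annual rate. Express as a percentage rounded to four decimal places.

8.6471%

Compounded annually, EAR = nominal = 0.090320.
Equivalent continuous rate: r = ln(1 + 0.090320) = 0.086471 = 8.6471%.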